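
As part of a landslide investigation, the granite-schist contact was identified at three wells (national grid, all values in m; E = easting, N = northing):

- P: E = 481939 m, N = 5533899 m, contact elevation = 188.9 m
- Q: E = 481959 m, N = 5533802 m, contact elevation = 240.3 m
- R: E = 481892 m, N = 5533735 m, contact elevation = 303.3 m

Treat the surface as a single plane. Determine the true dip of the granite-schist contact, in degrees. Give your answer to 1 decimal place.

34.6°

Let the plane be z = a·E + b·N + c.
Q−P: 20a − 97b = 51.4;  R−P: −47a − 164b = 114.4.
Solving gives a = −0.34025, b = −0.60005.
Gradient magnitude |∇z| = √(a² + b²) = √(0.11577 + 0.36006) = 0.68980.
True dip = arctan(0.68980) = 34.6°, dipping toward NNE (azimuth ≈ 030°).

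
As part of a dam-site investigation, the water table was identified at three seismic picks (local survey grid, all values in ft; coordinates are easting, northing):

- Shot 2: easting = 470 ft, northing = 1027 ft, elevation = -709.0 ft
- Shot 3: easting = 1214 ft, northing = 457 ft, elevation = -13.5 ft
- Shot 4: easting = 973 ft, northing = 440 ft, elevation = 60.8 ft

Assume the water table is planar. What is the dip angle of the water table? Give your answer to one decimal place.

Two edge vectors: Shot 2→Shot 3 = (744, -570, 695.5), Shot 2→Shot 4 = (503, -587, 769.8).
Normal n = (Shot 2→Shot 3) × (Shot 2→Shot 4) = (-30527.5, -222894.7, -150018).
So ∂z/∂easting = −n_x/n_z = −0.20349 and ∂z/∂northing = −n_y/n_z = −1.48579.
Gradient magnitude |∇z| = √(a² + b²) = √(0.04141 + 2.20756) = 1.49966.
True dip = arctan(1.49966) = 56.3°, dipping toward N (azimuth ≈ 008°).

56.3°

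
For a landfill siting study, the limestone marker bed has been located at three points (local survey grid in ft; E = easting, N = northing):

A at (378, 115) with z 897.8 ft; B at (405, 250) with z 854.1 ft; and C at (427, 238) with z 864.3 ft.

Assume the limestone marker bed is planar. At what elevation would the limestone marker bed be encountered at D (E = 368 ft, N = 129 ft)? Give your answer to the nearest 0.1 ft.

890.0 ft

Let the plane be z = a·E + b·N + c.
B−A: 27a + 135b = −43.7;  C−A: 49a + 123b = −33.5.
Solving gives a = 0.25883, b = −0.37547.
Then c = 897.8 − a·378 − b·115 = 843.14.
At (368, 129): z = 95.3 − 48.4 + 843.14 = 890.0 ft.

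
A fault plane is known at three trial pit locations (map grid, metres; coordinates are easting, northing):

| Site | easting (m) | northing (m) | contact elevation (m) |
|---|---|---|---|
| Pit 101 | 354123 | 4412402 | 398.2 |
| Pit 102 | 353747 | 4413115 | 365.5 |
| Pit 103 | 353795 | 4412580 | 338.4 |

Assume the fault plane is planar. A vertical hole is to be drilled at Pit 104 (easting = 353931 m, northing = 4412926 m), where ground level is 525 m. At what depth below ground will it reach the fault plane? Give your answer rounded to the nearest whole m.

132 m

Two edge vectors: Pit 101→Pit 102 = (-376, 713, -32.7), Pit 101→Pit 103 = (-328, 178, -59.8).
Normal n = (Pit 101→Pit 102) × (Pit 101→Pit 103) = (-36816.8, -11759.2, 166936).
So ∂z/∂easting = −n_x/n_z = 0.22054440 and ∂z/∂northing = −n_y/n_z = 0.07044137.
Intercept c from Pit 101: 398.2 − 78099.84 − 310815.63 = −388517.27.
At (353931, 4412926): z_contact = 78057.5 + 310852.5 − 388517.27 = 392.8 m.
Depth below ground = 525 − 392.8 = 132 m.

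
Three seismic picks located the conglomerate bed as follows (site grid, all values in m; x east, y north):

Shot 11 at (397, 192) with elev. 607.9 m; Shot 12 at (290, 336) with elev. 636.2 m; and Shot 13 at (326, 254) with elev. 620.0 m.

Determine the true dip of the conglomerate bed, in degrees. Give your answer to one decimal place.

11.3°

Two edge vectors: Shot 11→Shot 12 = (-107, 144, 28.3), Shot 11→Shot 13 = (-71, 62, 12.1).
Normal n = (Shot 11→Shot 12) × (Shot 11→Shot 13) = (-12.2, -714.6, 3590).
So ∂z/∂x = −n_x/n_z = 0.00340 and ∂z/∂y = −n_y/n_z = 0.19905.
Gradient magnitude |∇z| = √(a² + b²) = √(0.00001 + 0.03962) = 0.19908.
True dip = arctan(0.19908) = 11.3°, dipping toward S (azimuth ≈ 181°).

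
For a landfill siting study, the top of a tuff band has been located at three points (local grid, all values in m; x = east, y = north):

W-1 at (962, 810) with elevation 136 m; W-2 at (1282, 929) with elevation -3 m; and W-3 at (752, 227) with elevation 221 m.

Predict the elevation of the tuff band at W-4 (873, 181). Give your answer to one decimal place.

167.3 m

Two edge vectors: W-1→W-2 = (320, 119, -139), W-1→W-3 = (-210, -583, 85).
Normal n = (W-1→W-2) × (W-1→W-3) = (-70922, 1990, -161570).
So ∂z/∂x = −n_x/n_z = −0.438955 and ∂z/∂y = −n_y/n_z = 0.012317.
Intercept c from W-1: 136 + 422.27 − 9.98 = 548.30.
At (873, 181): z = −383.2 + 2.2 + 548.30 = 167.3 m.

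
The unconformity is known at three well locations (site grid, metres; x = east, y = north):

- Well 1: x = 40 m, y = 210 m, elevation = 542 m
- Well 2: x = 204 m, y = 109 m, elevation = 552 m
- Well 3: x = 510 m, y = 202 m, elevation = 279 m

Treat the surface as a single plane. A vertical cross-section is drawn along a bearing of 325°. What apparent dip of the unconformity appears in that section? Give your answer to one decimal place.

27.4°

Two edge vectors: Well 1→Well 2 = (164, -101, 10), Well 1→Well 3 = (470, -8, -263).
Normal n = (Well 1→Well 2) × (Well 1→Well 3) = (26643, 47832, 46158).
So ∂z/∂x = −n_x/n_z = −0.57721 and ∂z/∂y = −n_y/n_z = −1.03627.
Unit vector along 325° is (sin 325°, cos 325°) = (-0.5736, 0.8192).
Slope in that direction = a·(-0.5736) + b·(0.8192) = −0.51778.
Apparent dip = arctan|0.51778| = 27.4° (true dip is 49.9°, so apparent ≤ true as expected).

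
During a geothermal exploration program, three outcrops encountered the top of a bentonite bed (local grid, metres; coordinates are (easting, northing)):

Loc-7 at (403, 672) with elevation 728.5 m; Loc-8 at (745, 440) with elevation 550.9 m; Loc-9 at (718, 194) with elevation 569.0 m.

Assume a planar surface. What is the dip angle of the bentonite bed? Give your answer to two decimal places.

Two edge vectors: Loc-7→Loc-8 = (342, -232, -177.6), Loc-7→Loc-9 = (315, -478, -159.5).
Normal n = (Loc-7→Loc-8) × (Loc-7→Loc-9) = (-47888.8, -1395, -90396).
So ∂z/∂E = −n_x/n_z = −0.52977 and ∂z/∂N = −n_y/n_z = −0.01543.
Gradient magnitude |∇z| = √(a² + b²) = √(0.28065 + 0.00024) = 0.52999.
True dip = arctan(0.52999) = 27.92°, dipping toward E (azimuth ≈ 088°).

27.92°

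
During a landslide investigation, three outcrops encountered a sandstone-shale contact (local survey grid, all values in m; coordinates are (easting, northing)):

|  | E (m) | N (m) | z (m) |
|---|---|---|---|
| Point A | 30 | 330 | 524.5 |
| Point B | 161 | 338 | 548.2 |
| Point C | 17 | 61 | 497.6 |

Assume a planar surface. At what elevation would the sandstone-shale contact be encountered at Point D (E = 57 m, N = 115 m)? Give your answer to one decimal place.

509.6 m

Two edge vectors: Point A→Point B = (131, 8, 23.7), Point A→Point C = (-13, -269, -26.9).
Normal n = (Point A→Point B) × (Point A→Point C) = (6160.1, 3215.8, -35135).
So ∂z/∂E = −n_x/n_z = 0.17533 and ∂z/∂N = −n_y/n_z = 0.09153.
Intercept c from Point A: 524.5 − 5.26 − 30.20 = 489.04.
At (57, 115): z = 10.0 + 10.5 + 489.04 = 509.6 m.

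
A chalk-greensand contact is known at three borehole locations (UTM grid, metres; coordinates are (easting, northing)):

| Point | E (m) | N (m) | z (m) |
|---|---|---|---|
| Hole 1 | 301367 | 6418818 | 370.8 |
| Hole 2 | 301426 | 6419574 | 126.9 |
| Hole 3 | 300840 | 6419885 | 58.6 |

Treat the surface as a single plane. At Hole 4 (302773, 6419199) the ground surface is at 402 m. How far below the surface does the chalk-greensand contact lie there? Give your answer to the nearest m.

Let the plane be z = a·E + b·N + c.
Hole 2−Hole 1: 59a + 756b = −243.9;  Hole 3−Hole 1: −527a + 1067b = −312.2.
Solving gives a = −0.05249228, b = −0.31852243.
Then c = 370.8 − a·301367 − b·6418818 = 2060727.73.
At (302773, 6419199): z_contact = −15893.2 − 2044658.9 + 2060727.73 = 175.6 m.
Depth below ground = 402 − 175.6 = 226 m.

226 m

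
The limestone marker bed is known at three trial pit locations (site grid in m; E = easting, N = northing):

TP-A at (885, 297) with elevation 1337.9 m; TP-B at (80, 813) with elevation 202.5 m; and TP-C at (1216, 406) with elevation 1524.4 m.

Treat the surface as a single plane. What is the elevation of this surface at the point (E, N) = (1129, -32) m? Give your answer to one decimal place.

Let the plane be z = a·E + b·N + c.
TP-B−TP-A: −805a + 516b = −1135.4;  TP-C−TP-A: 331a + 109b = 186.5.
Solving gives a = 0.850900, b = −0.872917.
Then c = 1337.9 − a·885 − b·297 = 844.11.
At (1129, -32): z = 960.7 + 27.9 + 844.11 = 1832.7 m.

1832.7 m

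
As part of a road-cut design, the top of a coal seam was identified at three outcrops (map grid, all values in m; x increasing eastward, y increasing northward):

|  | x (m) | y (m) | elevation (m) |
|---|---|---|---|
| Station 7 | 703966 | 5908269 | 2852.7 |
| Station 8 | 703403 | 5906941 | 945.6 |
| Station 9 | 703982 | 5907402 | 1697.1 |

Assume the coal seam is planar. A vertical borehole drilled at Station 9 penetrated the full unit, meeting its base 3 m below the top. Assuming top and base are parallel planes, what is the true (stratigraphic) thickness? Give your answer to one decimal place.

Two edge vectors: Station 7→Station 8 = (-563, -1328, -1907.1), Station 7→Station 9 = (16, -867, -1155.6).
Normal n = (Station 7→Station 8) × (Station 7→Station 9) = (-118818.9, -681116.4, 509369).
So ∂z/∂x = −n_x/n_z = 0.23327 and ∂z/∂y = −n_y/n_z = 1.33718.
|∇z| = √(a²+b²) = 1.35737, so dip δ = arctan(1.35737) = 53.62°.
True thickness = vertical thickness × cos δ = 3 × cos 53.62° = 1.8 m.

1.8 m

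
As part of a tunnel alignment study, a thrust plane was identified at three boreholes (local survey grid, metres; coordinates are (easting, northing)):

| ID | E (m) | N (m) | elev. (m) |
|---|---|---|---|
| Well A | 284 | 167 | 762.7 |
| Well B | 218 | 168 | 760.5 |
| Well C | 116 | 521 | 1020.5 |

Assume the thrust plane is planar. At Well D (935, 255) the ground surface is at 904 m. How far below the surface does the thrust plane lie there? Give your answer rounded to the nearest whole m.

Two edge vectors: Well A→Well B = (-66, 1, -2.2), Well A→Well C = (-168, 354, 257.8).
Normal n = (Well A→Well B) × (Well A→Well C) = (1036.6, 17384.4, -23196).
So ∂z/∂E = −n_x/n_z = 0.04469 and ∂z/∂N = −n_y/n_z = 0.74946.
Intercept c from Well A: 762.7 − 12.69 − 125.16 = 624.85.
At (935, 255): z_contact = 41.8 + 191.1 + 624.85 = 857.7 m.
Depth below ground = 904 − 857.7 = 46 m.

46 m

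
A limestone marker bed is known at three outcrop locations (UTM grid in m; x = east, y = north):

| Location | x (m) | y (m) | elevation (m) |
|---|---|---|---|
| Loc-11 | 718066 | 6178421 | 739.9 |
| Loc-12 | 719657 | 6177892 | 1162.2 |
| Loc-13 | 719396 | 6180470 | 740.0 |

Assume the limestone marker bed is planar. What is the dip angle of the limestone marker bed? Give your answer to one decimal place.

Let the plane be z = a·x + b·y + c.
Loc-12−Loc-11: 1591a − 529b = 422.3;  Loc-13−Loc-11: 1330a + 2049b = 0.1.
Solving gives a = 0.21833, b = −0.14167.
Gradient magnitude |∇z| = √(a² + b²) = √(0.04767 + 0.02007) = 0.26026.
True dip = arctan(0.26026) = 14.6°, dipping toward WNW (azimuth ≈ 303°).

14.6°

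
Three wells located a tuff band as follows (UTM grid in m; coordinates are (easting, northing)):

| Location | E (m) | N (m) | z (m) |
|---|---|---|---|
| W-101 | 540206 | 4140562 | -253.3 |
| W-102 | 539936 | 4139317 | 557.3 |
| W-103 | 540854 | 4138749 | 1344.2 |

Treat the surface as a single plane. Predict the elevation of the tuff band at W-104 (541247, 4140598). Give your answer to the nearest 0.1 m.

Let the plane be z = a·E + b·N + c.
W-102−W-101: −270a − 1245b = 810.6;  W-103−W-101: 648a − 1813b = 1597.5.
Solving gives a = 0.400587609, b = −0.737958759.
Then c = -253.3 − a·540206 − b·4140562 = 2838910.86.
At (541247, 4140598): z = 216816.8 − 3055590.6 + 2838910.86 = 137.1 m.

137.1 m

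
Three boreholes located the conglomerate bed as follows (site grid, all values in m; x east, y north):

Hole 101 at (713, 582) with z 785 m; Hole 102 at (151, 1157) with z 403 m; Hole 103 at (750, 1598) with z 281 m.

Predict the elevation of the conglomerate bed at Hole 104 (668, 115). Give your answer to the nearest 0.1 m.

1012.0 m

Two edge vectors: Hole 101→Hole 102 = (-562, 575, -382), Hole 101→Hole 103 = (37, 1016, -504).
Normal n = (Hole 101→Hole 102) × (Hole 101→Hole 103) = (98312, -297382, -592267).
So ∂z/∂x = −n_x/n_z = 0.165993 and ∂z/∂y = −n_y/n_z = −0.502108.
Intercept c from Hole 101: 785 − 118.35 + 292.23 = 958.87.
At (668, 115): z = 110.9 − 57.7 + 958.87 = 1012.0 m.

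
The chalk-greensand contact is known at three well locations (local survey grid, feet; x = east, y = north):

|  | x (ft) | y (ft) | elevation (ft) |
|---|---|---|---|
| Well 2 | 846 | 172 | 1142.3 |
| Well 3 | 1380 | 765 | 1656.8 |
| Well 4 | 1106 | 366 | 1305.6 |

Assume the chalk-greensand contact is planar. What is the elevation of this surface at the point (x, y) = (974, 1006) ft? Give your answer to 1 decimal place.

Two edge vectors: Well 2→Well 3 = (534, 593, 514.5), Well 2→Well 4 = (260, 194, 163.3).
Normal n = (Well 2→Well 3) × (Well 2→Well 4) = (-2976.1, 46567.8, -50584).
So ∂z/∂x = −n_x/n_z = −0.058835 and ∂z/∂y = −n_y/n_z = 0.920603.
Intercept c from Well 2: 1142.3 + 49.77 − 158.34 = 1033.73.
At (974, 1006): z = −57.3 + 926.1 + 1033.73 = 1902.6 ft.

1902.6 ft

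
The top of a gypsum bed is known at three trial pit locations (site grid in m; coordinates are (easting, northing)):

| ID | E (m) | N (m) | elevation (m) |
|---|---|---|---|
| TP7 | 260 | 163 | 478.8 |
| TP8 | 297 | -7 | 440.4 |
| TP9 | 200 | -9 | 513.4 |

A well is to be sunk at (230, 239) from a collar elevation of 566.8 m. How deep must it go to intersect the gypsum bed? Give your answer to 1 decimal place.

60.7 m

Two edge vectors: TP7→TP8 = (37, -170, -38.4), TP7→TP9 = (-60, -172, 34.6).
Normal n = (TP7→TP8) × (TP7→TP9) = (-12486.8, 1023.8, -16564).
So ∂z/∂E = −n_x/n_z = −0.75385 and ∂z/∂N = −n_y/n_z = 0.06181.
Intercept c from TP7: 478.8 + 196.00 − 10.07 = 664.73.
At (230, 239): z_contact = −173.39 + 14.77 + 664.73 = 506.11 m.
Depth below ground = 566.8 − 506.11 = 60.7 m.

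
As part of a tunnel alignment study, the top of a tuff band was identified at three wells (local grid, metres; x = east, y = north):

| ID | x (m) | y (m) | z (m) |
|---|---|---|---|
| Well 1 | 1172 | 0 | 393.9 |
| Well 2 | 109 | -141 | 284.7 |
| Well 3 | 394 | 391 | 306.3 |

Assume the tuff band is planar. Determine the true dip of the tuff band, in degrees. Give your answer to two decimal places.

Two edge vectors: Well 1→Well 2 = (-1063, -141, -109.2), Well 1→Well 3 = (-778, 391, -87.6).
Normal n = (Well 1→Well 2) × (Well 1→Well 3) = (55048.8, -8161.2, -525331).
So ∂z/∂x = −n_x/n_z = 0.10479 and ∂z/∂y = −n_y/n_z = −0.01554.
Gradient magnitude |∇z| = √(a² + b²) = √(0.01098 + 0.00024) = 0.10593.
True dip = arctan(0.10593) = 6.05°, dipping toward W (azimuth ≈ 278°).

6.05°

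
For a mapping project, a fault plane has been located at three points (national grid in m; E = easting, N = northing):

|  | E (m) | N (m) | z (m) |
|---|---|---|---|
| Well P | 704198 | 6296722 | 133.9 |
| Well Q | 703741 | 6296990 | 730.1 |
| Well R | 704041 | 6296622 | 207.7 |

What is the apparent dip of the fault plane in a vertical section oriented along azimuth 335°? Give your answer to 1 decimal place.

Two edge vectors: Well P→Well Q = (-457, 268, 596.2), Well P→Well R = (-157, -100, 73.8).
Normal n = (Well P→Well Q) × (Well P→Well R) = (79398.4, -59876.8, 87776).
So ∂z/∂E = −n_x/n_z = −0.90456 and ∂z/∂N = −n_y/n_z = 0.68215.
Unit vector along 335° is (sin 335°, cos 335°) = (-0.4226, 0.9063).
Slope in that direction = a·(-0.4226) + b·(0.9063) = 1.00052.
Apparent dip = arctan|1.00052| = 45.0° (true dip is 48.6°, so apparent ≤ true as expected).

45.0°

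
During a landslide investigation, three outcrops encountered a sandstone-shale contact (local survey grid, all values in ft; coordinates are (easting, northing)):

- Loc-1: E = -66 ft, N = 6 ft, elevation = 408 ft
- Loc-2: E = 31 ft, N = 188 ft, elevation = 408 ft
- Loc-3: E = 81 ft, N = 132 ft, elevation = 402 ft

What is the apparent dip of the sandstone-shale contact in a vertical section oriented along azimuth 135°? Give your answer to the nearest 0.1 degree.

Let the plane be z = a·E + b·N + c.
Loc-2−Loc-1: 97a + 182b = 0;  Loc-3−Loc-1: 147a + 126b = −6.
Solving gives a = −0.07514, b = 0.04005.
Unit vector along 135° is (sin 135°, cos 135°) = (0.7071, -0.7071).
Slope in that direction = a·(0.7071) + b·(-0.7071) = −0.08145.
Apparent dip = arctan|0.08145| = 4.7° (true dip is 4.9°, so apparent ≤ true as expected).

4.7°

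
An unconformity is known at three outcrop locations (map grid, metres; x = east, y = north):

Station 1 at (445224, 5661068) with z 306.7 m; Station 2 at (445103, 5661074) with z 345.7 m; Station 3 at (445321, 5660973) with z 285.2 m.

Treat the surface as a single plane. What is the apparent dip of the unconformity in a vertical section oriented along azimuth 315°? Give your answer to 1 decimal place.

Two edge vectors: Station 1→Station 2 = (-121, 6, 39), Station 1→Station 3 = (97, -95, -21.5).
Normal n = (Station 1→Station 2) × (Station 1→Station 3) = (3576, 1181.5, 10913).
So ∂z/∂x = −n_x/n_z = −0.32768 and ∂z/∂y = −n_y/n_z = −0.10827.
Unit vector along 315° is (sin 315°, cos 315°) = (-0.7071, 0.7071).
Slope in that direction = a·(-0.7071) + b·(0.7071) = 0.15515.
Apparent dip = arctan|0.15515| = 8.8° (true dip is 19.0°, so apparent ≤ true as expected).

8.8°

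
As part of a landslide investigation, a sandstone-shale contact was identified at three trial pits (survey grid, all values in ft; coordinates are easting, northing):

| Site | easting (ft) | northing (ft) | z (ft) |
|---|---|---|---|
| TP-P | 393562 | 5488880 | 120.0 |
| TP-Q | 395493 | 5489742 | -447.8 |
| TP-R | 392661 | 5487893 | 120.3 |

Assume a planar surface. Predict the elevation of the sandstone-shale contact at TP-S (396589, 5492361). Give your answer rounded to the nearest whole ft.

Two edge vectors: TP-P→TP-Q = (1931, 862, -567.8), TP-P→TP-R = (-901, -987, 0.3).
Normal n = (TP-P→TP-Q) × (TP-P→TP-R) = (-560160, 511008.5, -1129235).
So ∂z/∂easting = −n_x/n_z = −0.49605264 and ∂z/∂northing = −n_y/n_z = 0.45252627.
Intercept c from TP-P: 120 + 195227.47 − 2483862.38 = −2288514.91.
At (396589, 5492361): z = −196729.0 + 2485437.6 − 2288514.91 = 193.7 ft.

194 ft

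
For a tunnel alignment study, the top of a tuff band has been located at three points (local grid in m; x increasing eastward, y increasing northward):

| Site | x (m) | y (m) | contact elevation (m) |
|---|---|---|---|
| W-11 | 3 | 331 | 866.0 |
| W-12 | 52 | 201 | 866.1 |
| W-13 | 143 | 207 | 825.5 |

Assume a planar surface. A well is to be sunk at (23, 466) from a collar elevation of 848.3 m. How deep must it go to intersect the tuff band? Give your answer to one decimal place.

Let the plane be z = a·x + b·y + c.
W-12−W-11: 49a − 130b = 0.1;  W-13−W-11: 140a − 124b = −40.5.
Solving gives a = −0.43529, b = −0.16484.
Then c = 866 − a·3 − b·331 = 921.87.
At (23, 466): z_contact = −10.01 − 76.81 + 921.87 = 835.04 m.
Depth below ground = 848.3 − 835.04 = 13.3 m.

13.3 m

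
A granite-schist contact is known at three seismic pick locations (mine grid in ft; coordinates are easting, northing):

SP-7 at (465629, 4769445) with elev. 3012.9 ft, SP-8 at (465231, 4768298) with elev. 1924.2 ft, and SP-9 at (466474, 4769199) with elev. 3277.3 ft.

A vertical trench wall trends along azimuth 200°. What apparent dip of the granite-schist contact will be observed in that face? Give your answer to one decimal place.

42.0°

Let the plane be z = a·easting + b·northing + c.
SP-8−SP-7: −398a − 1147b = −1088.7;  SP-9−SP-7: 845a − 246b = 264.4.
Solving gives a = 0.53517, b = 0.76347.
Unit vector along 200° is (sin 200°, cos 200°) = (-0.3420, -0.9397).
Slope in that direction = a·(-0.3420) + b·(-0.9397) = −0.90047.
Apparent dip = arctan|0.90047| = 42.0° (true dip is 43.0°, so apparent ≤ true as expected).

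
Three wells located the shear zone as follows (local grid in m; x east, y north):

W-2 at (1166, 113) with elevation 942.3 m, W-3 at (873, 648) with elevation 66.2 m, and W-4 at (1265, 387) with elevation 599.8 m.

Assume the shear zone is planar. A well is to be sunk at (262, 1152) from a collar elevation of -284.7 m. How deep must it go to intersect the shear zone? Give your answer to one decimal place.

617.3 m

Let the plane be z = a·x + b·y + c.
W-3−W-2: −293a + 535b = −876.1;  W-4−W-2: 99a + 274b = −342.5.
Solving gives a = 0.426380, b = −1.404057.
Then c = 942.3 − a·1166 − b·113 = 603.80.
At (262, 1152): z_contact = 111.71 − 1617.47 + 603.80 = -901.96 m.
Depth below ground = -284.7 − (-901.96) = 617.3 m.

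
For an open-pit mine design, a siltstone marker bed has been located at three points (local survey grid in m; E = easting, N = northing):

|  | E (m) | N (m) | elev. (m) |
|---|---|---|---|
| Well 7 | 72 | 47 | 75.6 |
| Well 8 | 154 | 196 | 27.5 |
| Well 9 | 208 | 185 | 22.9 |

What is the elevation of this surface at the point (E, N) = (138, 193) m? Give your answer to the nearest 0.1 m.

30.4 m

Two edge vectors: Well 7→Well 8 = (82, 149, -48.1), Well 7→Well 9 = (136, 138, -52.7).
Normal n = (Well 7→Well 8) × (Well 7→Well 9) = (-1214.5, -2220.2, -8948).
So ∂z/∂E = −n_x/n_z = −0.13573 and ∂z/∂N = −n_y/n_z = −0.24812.
Intercept c from Well 7: 75.6 + 9.77 + 11.66 = 97.03.
At (138, 193): z = −18.7 − 47.9 + 97.03 = 30.4 m.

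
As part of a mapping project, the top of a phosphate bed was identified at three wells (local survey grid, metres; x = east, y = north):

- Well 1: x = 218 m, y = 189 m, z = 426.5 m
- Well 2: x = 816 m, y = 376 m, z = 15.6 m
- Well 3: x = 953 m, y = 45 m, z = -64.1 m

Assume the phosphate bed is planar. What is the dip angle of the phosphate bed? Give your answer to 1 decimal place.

34.1°

Let the plane be z = a·x + b·y + c.
Well 2−Well 1: 598a + 187b = −410.9;  Well 3−Well 1: 735a − 144b = −490.6.
Solving gives a = −0.67505, b = −0.03862.
Gradient magnitude |∇z| = √(a² + b²) = √(0.45569 + 0.00149) = 0.67615.
True dip = arctan(0.67615) = 34.1°, dipping toward E (azimuth ≈ 087°).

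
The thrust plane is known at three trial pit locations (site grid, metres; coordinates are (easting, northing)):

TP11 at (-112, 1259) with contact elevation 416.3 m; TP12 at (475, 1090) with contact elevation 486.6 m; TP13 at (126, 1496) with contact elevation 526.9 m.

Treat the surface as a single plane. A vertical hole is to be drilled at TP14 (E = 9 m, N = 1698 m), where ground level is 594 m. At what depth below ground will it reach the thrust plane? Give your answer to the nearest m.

Let the plane be z = a·E + b·N + c.
TP12−TP11: 587a − 169b = 70.3;  TP13−TP11: 238a + 237b = 110.6.
Solving gives a = 0.19712, b = 0.26871.
Then c = 416.3 − a·-112 − b·1259 = 100.07.
At (9, 1698): z_contact = 1.8 + 456.3 + 100.07 = 558.1 m.
Depth below ground = 594 − 558.1 = 36 m.

36 m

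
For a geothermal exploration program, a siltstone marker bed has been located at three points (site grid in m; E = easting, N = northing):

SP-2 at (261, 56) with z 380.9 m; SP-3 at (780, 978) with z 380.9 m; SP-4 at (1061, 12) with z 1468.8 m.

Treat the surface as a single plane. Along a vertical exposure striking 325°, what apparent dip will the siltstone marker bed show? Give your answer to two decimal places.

Let the plane be z = a·E + b·N + c.
SP-3−SP-2: 519a + 922b = 0;  SP-4−SP-2: 800a − 44b = 1087.9.
Solving gives a = 1.31904, b = −0.74250.
Unit vector along 325° is (sin 325°, cos 325°) = (-0.5736, 0.8192).
Slope in that direction = a·(-0.5736) + b·(0.8192) = −1.36479.
Apparent dip = arctan|1.36479| = 53.77° (true dip is 56.5°, so apparent ≤ true as expected).

53.77°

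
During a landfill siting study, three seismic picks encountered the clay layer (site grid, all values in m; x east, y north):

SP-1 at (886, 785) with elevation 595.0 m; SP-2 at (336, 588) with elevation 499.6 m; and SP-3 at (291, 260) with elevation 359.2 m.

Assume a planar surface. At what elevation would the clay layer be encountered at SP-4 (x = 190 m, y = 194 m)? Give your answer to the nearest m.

329 m

Two edge vectors: SP-1→SP-2 = (-550, -197, -95.4), SP-1→SP-3 = (-595, -525, -235.8).
Normal n = (SP-1→SP-2) × (SP-1→SP-3) = (-3632.4, -72927, 171535).
So ∂z/∂x = −n_x/n_z = 0.02118 and ∂z/∂y = −n_y/n_z = 0.42514.
Intercept c from SP-1: 595 − 18.76 − 333.74 = 242.50.
At (190, 194): z = 4.0 + 82.5 + 242.50 = 329.0 m.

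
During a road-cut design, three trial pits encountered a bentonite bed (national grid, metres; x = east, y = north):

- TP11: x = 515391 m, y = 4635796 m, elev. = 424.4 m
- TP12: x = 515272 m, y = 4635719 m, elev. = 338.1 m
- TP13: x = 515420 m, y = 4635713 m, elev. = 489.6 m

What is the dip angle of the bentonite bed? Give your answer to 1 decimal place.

Two edge vectors: TP11→TP12 = (-119, -77, -86.3), TP11→TP13 = (29, -83, 65.2).
Normal n = (TP11→TP12) × (TP11→TP13) = (-12183.3, 5256.1, 12110).
So ∂z/∂x = −n_x/n_z = 1.00605 and ∂z/∂y = −n_y/n_z = −0.43403.
Gradient magnitude |∇z| = √(a² + b²) = √(1.01214 + 0.18838) = 1.09568.
True dip = arctan(1.09568) = 47.6°, dipping toward WNW (azimuth ≈ 293°).

47.6°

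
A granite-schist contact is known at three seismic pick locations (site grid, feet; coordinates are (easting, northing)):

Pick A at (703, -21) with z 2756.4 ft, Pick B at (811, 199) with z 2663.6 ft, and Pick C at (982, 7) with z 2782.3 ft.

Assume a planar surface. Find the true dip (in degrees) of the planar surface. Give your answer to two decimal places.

27.10°

Let the plane be z = a·E + b·N + c.
Pick B−Pick A: 108a + 220b = −92.8;  Pick C−Pick A: 279a + 28b = 25.9.
Solving gives a = 0.14217, b = −0.49161.
Gradient magnitude |∇z| = √(a² + b²) = √(0.02021 + 0.24168) = 0.51175.
True dip = arctan(0.51175) = 27.10°, dipping toward NNW (azimuth ≈ 344°).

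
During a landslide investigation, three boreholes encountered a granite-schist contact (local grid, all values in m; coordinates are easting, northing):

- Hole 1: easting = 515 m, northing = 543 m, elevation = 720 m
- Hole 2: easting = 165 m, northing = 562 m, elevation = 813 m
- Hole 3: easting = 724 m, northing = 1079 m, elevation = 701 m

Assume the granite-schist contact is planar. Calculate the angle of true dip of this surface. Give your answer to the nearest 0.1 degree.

Two edge vectors: Hole 1→Hole 2 = (-350, 19, 93), Hole 1→Hole 3 = (209, 536, -19).
Normal n = (Hole 1→Hole 2) × (Hole 1→Hole 3) = (-50209, 12787, -191571).
So ∂z/∂easting = −n_x/n_z = −0.26209 and ∂z/∂northing = −n_y/n_z = 0.06675.
Gradient magnitude |∇z| = √(a² + b²) = √(0.06869 + 0.00446) = 0.27046.
True dip = arctan(0.27046) = 15.1°, dipping toward ESE (azimuth ≈ 104°).

15.1°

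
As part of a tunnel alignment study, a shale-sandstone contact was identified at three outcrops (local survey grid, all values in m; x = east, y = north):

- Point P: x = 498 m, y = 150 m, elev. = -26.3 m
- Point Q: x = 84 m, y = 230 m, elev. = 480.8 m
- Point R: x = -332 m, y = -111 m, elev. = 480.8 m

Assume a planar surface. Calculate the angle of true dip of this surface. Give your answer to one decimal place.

Let the plane be z = a·x + b·y + c.
Point Q−Point P: −414a + 80b = 507.1;  Point R−Point P: −830a − 261b = 507.1.
Solving gives a = −0.99121, b = 1.20922.
Gradient magnitude |∇z| = √(a² + b²) = √(0.98250 + 1.46222) = 1.56356.
True dip = arctan(1.56356) = 57.4°, dipping toward SE (azimuth ≈ 141°).

57.4°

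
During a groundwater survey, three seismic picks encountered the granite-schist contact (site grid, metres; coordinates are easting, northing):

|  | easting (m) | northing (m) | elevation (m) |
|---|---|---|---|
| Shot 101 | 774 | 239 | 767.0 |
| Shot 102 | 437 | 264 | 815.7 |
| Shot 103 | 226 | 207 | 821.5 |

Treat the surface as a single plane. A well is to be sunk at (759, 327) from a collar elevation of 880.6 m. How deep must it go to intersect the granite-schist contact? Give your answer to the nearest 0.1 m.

Let the plane be z = a·easting + b·northing + c.
Shot 102−Shot 101: −337a + 25b = 48.7;  Shot 103−Shot 101: −548a − 32b = 54.5.
Solving gives a = −0.11930, b = 0.33986.
Then c = 767 − a·774 − b·239 = 778.11.
At (759, 327): z_contact = −90.55 + 111.13 + 778.11 = 798.70 m.
Depth below ground = 880.6 − 798.70 = 81.9 m.

81.9 m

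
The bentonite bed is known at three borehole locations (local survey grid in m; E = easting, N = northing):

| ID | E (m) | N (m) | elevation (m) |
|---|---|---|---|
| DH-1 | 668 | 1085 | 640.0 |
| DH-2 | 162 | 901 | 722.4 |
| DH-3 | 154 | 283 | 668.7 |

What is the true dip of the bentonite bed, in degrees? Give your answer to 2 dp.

12.13°

Two edge vectors: DH-1→DH-2 = (-506, -184, 82.4), DH-1→DH-3 = (-514, -802, 28.7).
Normal n = (DH-1→DH-2) × (DH-1→DH-3) = (60804, -27831.4, 311236).
So ∂z/∂E = −n_x/n_z = −0.19536 and ∂z/∂N = −n_y/n_z = 0.08942.
Gradient magnitude |∇z| = √(a² + b²) = √(0.03817 + 0.00800) = 0.21486.
True dip = arctan(0.21486) = 12.13°, dipping toward ESE (azimuth ≈ 115°).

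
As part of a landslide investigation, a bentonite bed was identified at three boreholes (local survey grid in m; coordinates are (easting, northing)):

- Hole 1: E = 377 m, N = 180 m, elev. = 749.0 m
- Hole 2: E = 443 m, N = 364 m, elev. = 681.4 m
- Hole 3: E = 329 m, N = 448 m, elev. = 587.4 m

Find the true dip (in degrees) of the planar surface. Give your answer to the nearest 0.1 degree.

34.3°

Let the plane be z = a·E + b·N + c.
Hole 2−Hole 1: 66a + 184b = −67.6;  Hole 3−Hole 1: −48a + 268b = −161.6.
Solving gives a = 0.43807, b = −0.52452.
Gradient magnitude |∇z| = √(a² + b²) = √(0.19190 + 0.27513) = 0.68340.
True dip = arctan(0.68340) = 34.3°, dipping toward NW (azimuth ≈ 320°).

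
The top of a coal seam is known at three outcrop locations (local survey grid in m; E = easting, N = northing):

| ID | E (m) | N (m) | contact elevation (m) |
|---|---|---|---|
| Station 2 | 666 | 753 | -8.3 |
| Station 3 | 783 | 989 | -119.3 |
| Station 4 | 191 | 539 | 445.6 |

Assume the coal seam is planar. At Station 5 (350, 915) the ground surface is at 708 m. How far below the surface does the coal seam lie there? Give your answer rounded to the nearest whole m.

413 m

Two edge vectors: Station 2→Station 3 = (117, 236, -111), Station 2→Station 4 = (-475, -214, 453.9).
Normal n = (Station 2→Station 3) × (Station 2→Station 4) = (83366.4, -381.3, 87062).
So ∂z/∂E = −n_x/n_z = −0.95755 and ∂z/∂N = −n_y/n_z = 0.00438.
Intercept c from Station 2: -8.3 + 637.73 − 3.30 = 626.13.
At (350, 915): z_contact = −335.1 + 4.0 + 626.13 = 295.0 m.
Depth below ground = 708 − 295.0 = 413 m.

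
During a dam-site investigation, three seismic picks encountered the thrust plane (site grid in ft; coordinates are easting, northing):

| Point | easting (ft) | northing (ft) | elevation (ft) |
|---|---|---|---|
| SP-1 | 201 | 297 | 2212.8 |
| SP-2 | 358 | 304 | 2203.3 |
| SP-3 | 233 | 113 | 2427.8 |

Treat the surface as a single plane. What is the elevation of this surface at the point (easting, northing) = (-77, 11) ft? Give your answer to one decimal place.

Let the plane be z = a·easting + b·northing + c.
SP-2−SP-1: 157a + 7b = −9.5;  SP-3−SP-1: 32a − 184b = 215.
Solving gives a = −0.00835, b = −1.16993.
Then c = 2212.8 − a·201 − b·297 = 2561.95.
At (-77, 11): z = 0.6 − 12.9 + 2561.95 = 2549.7 ft.

2549.7 ft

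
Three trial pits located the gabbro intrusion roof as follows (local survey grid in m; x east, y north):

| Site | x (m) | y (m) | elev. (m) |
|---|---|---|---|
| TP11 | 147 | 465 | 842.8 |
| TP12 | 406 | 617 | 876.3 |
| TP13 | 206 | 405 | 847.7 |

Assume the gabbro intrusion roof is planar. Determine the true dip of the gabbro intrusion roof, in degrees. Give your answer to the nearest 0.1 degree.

6.6°

Two edge vectors: TP11→TP12 = (259, 152, 33.5), TP11→TP13 = (59, -60, 4.9).
Normal n = (TP11→TP12) × (TP11→TP13) = (2754.8, 707.4, -24508).
So ∂z/∂x = −n_x/n_z = 0.11240 and ∂z/∂y = −n_y/n_z = 0.02886.
Gradient magnitude |∇z| = √(a² + b²) = √(0.01263 + 0.00083) = 0.11605.
True dip = arctan(0.11605) = 6.6°, dipping toward WSW (azimuth ≈ 256°).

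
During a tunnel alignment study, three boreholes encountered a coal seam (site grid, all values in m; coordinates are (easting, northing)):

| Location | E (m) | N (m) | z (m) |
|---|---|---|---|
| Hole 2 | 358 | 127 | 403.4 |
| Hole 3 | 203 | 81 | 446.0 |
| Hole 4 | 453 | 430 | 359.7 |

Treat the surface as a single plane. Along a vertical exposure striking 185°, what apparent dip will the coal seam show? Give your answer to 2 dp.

4.92°

Let the plane be z = a·E + b·N + c.
Hole 3−Hole 2: −155a − 46b = 42.6;  Hole 4−Hole 2: 95a + 303b = −43.7.
Solving gives a = −0.25584, b = −0.06401.
Unit vector along 185° is (sin 185°, cos 185°) = (-0.0872, -0.9962).
Slope in that direction = a·(-0.0872) + b·(-0.9962) = 0.08606.
Apparent dip = arctan|0.08606| = 4.92° (true dip is 14.8°, so apparent ≤ true as expected).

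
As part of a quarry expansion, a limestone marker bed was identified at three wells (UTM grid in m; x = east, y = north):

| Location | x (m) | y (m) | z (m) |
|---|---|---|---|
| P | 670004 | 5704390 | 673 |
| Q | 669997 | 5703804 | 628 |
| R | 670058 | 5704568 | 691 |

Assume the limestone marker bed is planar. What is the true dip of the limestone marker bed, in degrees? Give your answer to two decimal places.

6.43°

Let the plane be z = a·x + b·y + c.
Q−P: −7a − 586b = −45;  R−P: 54a + 178b = 18.
Solving gives a = 0.08349, b = 0.07579.
Gradient magnitude |∇z| = √(a² + b²) = √(0.00697 + 0.00574) = 0.11276.
True dip = arctan(0.11276) = 6.43°, dipping toward SW (azimuth ≈ 228°).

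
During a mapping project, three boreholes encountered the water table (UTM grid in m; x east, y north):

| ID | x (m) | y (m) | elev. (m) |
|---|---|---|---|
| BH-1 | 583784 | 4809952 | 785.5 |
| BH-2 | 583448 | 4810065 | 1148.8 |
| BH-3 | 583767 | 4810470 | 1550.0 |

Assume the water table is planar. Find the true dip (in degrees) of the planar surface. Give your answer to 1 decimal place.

Let the plane be z = a·x + b·y + c.
BH-2−BH-1: −336a + 113b = 363.3;  BH-3−BH-1: −17a + 518b = 764.5.
Solving gives a = −0.59143, b = 1.45646.
Gradient magnitude |∇z| = √(a² + b²) = √(0.34979 + 2.12127) = 1.57196.
True dip = arctan(1.57196) = 57.5°, dipping toward SSE (azimuth ≈ 158°).

57.5°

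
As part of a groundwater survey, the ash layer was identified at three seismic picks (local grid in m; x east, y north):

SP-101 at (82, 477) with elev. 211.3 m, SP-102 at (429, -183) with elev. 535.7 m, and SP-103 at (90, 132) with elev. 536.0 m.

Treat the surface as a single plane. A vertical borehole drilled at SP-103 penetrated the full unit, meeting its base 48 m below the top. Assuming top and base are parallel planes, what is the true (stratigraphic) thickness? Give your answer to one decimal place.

29.1 m

Let the plane be z = a·x + b·y + c.
SP-102−SP-101: 347a − 660b = 324.4;  SP-103−SP-101: 8a − 345b = 324.7.
Solving gives a = −0.89469, b = −0.96191.
|∇z| = √(a²+b²) = 1.31367, so dip δ = arctan(1.31367) = 52.72°.
True thickness = vertical thickness × cos δ = 48 × cos 52.72° = 29.1 m.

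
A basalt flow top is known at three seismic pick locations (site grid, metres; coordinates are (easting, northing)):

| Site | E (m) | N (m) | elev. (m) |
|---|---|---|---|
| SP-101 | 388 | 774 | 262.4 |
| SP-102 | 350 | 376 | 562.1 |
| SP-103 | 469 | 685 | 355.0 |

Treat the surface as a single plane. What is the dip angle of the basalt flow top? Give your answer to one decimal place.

Let the plane be z = a·E + b·N + c.
SP-102−SP-101: −38a − 398b = 299.7;  SP-103−SP-101: 81a − 89b = 92.6.
Solving gives a = 0.28584, b = −0.78031.
Gradient magnitude |∇z| = √(a² + b²) = √(0.08170 + 0.60888) = 0.83101.
True dip = arctan(0.83101) = 39.7°, dipping toward NNW (azimuth ≈ 340°).

39.7°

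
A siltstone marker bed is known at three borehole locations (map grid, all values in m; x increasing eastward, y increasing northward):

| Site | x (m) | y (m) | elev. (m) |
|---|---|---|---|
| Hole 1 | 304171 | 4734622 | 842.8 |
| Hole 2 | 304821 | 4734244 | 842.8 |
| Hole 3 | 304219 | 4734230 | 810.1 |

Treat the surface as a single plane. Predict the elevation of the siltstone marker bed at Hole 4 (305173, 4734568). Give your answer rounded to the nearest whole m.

Two edge vectors: Hole 1→Hole 2 = (650, -378, 0), Hole 1→Hole 3 = (48, -392, -32.7).
Normal n = (Hole 1→Hole 2) × (Hole 1→Hole 3) = (12360.6, 21255, -236656).
So ∂z/∂x = −n_x/n_z = 0.05223024 and ∂z/∂y = −n_y/n_z = 0.08981391.
Intercept c from Hole 1: 842.8 − 15886.92 − 425234.90 = −440279.03.
At (305173, 4734568): z = 15939.3 + 425230.1 − 440279.03 = 890.3 m.

890 m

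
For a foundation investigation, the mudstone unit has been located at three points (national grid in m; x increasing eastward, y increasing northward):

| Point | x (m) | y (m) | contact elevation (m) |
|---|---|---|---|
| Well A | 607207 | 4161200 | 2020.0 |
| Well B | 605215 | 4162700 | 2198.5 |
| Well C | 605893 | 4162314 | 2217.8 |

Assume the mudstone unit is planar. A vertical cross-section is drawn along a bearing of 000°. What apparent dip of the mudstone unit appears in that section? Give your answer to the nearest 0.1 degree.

Let the plane be z = a·x + b·y + c.
Well B−Well A: −1992a + 1500b = 178.5;  Well C−Well A: −1314a + 1114b = 197.8.
Solving gives a = 0.39442, b = 0.64279.
Unit vector along 000° is (sin 0°, cos 0°) = (0.0000, 1.0000).
Slope in that direction = a·(0.0000) + b·(1.0000) = 0.64279.
Apparent dip = arctan|0.64279| = 32.7° (true dip is 37.0°, so apparent ≤ true as expected).

32.7°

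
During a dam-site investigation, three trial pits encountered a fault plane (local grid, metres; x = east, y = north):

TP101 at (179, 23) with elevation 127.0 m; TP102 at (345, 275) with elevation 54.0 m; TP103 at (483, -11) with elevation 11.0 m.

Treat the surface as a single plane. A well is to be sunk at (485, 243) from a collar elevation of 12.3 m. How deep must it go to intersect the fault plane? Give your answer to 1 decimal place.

Two edge vectors: TP101→TP102 = (166, 252, -73), TP101→TP103 = (304, -34, -116).
Normal n = (TP101→TP102) × (TP101→TP103) = (-31714, -2936, -82252).
So ∂z/∂x = −n_x/n_z = −0.38557 and ∂z/∂y = −n_y/n_z = −0.03570.
Intercept c from TP101: 127 + 69.02 + 0.82 = 196.84.
At (485, 243): z_contact = −187.00 − 8.67 + 196.84 = 1.16 m.
Depth below ground = 12.3 − 1.16 = 11.1 m.

11.1 m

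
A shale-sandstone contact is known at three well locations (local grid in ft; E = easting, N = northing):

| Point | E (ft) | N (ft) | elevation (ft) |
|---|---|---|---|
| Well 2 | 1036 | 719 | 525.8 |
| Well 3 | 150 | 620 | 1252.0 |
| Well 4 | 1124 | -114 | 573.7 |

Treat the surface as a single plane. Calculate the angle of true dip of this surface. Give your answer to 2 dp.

Let the plane be z = a·E + b·N + c.
Well 3−Well 2: −886a − 99b = 726.2;  Well 4−Well 2: 88a − 833b = 47.9.
Solving gives a = −0.80373, b = −0.14241.
Gradient magnitude |∇z| = √(a² + b²) = √(0.64598 + 0.02028) = 0.81625.
True dip = arctan(0.81625) = 39.22°, dipping toward E (azimuth ≈ 080°).

39.22°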